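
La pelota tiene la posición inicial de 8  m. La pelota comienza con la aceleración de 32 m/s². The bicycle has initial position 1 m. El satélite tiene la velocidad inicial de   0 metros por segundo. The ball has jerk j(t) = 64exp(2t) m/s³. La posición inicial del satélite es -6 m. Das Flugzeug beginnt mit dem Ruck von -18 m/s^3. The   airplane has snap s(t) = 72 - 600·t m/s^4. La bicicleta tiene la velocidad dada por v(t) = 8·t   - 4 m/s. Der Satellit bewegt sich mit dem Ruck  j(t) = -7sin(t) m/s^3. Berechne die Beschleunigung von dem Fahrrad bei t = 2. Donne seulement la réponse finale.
a(2) = 8.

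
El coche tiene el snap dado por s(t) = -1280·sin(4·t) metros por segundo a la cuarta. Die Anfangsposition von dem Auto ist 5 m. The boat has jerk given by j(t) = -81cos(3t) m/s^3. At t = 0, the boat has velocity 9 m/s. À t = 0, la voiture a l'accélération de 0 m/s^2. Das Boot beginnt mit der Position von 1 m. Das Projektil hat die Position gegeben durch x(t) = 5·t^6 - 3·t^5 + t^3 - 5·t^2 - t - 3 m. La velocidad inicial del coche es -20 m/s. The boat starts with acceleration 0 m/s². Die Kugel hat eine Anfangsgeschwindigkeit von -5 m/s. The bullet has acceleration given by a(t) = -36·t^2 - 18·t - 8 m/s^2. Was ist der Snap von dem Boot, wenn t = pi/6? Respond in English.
Starting from jerk j(t) = -81·cos(3·t), we take 1 derivative. The derivative of jerk gives snap: s(t) = 243·sin(3·t). Using s(t) = 243·sin(3·t) and substituting t = pi/6, we find s = 243.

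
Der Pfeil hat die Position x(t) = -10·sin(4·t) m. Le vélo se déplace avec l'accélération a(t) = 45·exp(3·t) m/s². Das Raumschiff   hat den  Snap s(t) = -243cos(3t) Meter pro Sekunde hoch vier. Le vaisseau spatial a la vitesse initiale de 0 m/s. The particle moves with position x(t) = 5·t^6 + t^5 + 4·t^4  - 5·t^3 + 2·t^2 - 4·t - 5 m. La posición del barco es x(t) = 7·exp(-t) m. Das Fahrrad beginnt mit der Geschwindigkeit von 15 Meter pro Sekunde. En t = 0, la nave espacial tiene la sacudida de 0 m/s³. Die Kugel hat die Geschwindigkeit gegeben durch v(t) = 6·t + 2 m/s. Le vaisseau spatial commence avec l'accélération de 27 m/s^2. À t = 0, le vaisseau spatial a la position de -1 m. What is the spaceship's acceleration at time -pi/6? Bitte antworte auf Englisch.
We need to integrate our snap equation s(t) = -243·cos(3·t) 2 times. Finding the antiderivative of s(t) and using j(0) = 0: j(t) = -81·sin(3·t). Taking ∫j(t)dt and applying a(0) = 27, we find a(t) = 27·cos(3·t). From the given acceleration equation a(t) = 27·cos(3·t), we substitute t = -pi/6 to get a = 0.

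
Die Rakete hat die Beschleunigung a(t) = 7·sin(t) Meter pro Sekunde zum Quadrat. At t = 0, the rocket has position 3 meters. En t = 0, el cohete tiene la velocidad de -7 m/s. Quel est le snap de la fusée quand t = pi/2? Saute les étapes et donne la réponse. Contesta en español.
En t = pi/2, s = -7.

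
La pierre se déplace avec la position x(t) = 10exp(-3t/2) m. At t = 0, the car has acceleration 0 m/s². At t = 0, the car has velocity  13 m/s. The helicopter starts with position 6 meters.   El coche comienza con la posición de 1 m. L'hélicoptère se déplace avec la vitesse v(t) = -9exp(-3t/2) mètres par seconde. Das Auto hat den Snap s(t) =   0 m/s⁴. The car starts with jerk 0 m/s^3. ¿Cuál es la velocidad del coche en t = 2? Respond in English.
We need to integrate our snap equation s(t) = 0 3 times. Finding the antiderivative of s(t) and using j(0) = 0: j(t) = 0. Taking ∫j(t)dt and applying a(0) = 0, we find a(t) = 0. Integrating acceleration and using the initial condition v(0) = 13, we get v(t) = 13. We have velocity v(t) = 13. Substituting t = 2: v(2) = 13.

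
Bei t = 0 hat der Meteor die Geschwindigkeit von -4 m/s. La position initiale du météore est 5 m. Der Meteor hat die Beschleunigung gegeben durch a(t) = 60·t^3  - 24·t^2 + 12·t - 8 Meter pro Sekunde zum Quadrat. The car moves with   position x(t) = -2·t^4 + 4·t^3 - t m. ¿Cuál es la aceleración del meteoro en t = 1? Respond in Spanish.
Tenemos la aceleración a(t) = 60·t^3 - 24·t^2 + 12·t - 8. Sustituyendo t = 1: a(1) = 40.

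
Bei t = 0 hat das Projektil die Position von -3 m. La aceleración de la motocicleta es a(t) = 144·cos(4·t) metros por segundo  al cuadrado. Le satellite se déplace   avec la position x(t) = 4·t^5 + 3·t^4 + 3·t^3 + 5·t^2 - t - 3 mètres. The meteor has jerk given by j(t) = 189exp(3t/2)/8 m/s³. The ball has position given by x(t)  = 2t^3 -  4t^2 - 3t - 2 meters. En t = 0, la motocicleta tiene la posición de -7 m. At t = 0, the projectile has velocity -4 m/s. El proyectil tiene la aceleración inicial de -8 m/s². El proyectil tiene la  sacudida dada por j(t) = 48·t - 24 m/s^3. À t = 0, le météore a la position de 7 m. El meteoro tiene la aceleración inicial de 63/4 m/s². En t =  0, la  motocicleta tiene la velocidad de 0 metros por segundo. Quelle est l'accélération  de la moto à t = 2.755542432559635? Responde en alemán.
Wir haben die Beschleunigung a(t) = 144·cos(4·t). Durch Einsetzen von t = 2.755542432559635: a(2.755542432559635) = 3.82929228688653.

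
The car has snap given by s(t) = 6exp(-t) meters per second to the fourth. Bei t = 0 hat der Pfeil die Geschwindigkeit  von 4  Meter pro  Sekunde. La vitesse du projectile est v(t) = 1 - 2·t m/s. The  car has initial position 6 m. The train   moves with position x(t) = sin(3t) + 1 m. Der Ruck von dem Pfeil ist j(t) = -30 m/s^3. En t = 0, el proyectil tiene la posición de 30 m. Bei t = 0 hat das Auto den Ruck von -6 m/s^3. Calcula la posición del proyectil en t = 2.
Para resolver esto, necesitamos tomar 1 integral de nuestra ecuación de la velocidad v(t) = 1 - 2·t. Integrando la velocidad y usando la condición inicial x(0) = 30, obtenemos x(t) = -t^2 + t + 30. Tenemos la posición x(t) = -t^2 + t + 30. Sustituyendo t = 2: x(2) = 28.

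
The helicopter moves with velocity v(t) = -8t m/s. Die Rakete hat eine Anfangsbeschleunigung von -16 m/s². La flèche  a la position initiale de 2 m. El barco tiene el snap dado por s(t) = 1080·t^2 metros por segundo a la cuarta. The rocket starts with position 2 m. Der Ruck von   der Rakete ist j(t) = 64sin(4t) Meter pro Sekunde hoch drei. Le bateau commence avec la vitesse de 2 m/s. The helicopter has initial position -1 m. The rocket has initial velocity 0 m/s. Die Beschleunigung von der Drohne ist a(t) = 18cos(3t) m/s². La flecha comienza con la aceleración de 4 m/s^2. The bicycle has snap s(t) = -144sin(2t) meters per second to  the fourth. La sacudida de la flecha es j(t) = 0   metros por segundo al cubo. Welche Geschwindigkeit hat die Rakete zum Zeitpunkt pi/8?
Ausgehend von dem Ruck j(t) = 64·sin(4·t), nehmen wir 2 Stammfunktionen. Durch Integration von dem Ruck und Verwendung der Anfangsbedingung a(0) = -16, erhalten wir a(t) = -16·cos(4·t). Mit ∫a(t)dt und Anwendung von v(0) = 0, finden wir v(t) = -4·sin(4·t). Aus der Gleichung für die Geschwindigkeit v(t) = -4·sin(4·t), setzen wir t = pi/8 ein und erhalten v = -4.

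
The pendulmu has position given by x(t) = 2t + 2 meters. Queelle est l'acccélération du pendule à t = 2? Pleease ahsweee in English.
We must differentiate our position equation x(t) = 2·t + 2 2 times. Taking d/dt of x(t), we find v(t) = 2. The derivative of velocity gives acceleration: a(t) = 0. From the given acceleration equation a(t) = 0, we substitute t = 2 to get a = 0.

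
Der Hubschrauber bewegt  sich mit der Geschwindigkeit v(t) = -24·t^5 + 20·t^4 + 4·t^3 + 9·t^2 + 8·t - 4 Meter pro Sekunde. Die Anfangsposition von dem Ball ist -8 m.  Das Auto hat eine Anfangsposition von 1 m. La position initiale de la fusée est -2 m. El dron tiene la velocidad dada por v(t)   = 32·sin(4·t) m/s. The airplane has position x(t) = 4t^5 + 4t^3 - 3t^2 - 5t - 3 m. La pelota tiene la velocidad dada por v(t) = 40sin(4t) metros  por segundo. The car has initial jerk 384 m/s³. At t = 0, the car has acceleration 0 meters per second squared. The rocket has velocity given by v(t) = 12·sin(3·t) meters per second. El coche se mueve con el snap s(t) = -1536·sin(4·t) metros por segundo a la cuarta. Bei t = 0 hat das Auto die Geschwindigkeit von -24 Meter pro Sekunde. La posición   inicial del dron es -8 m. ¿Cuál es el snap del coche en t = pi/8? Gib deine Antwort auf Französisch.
Nous avons le snap s(t) = -1536·sin(4·t). En substituant t = pi/8: s(pi/8) = -1536.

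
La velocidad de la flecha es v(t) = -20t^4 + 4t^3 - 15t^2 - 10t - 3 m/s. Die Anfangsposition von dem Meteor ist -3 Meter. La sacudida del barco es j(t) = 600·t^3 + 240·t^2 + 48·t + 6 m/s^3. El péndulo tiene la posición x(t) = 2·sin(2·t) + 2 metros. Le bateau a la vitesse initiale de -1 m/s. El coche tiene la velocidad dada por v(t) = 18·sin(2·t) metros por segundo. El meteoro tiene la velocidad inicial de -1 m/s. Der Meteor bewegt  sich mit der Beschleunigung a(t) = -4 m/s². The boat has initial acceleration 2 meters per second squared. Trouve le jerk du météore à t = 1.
Nous devons dériver notre équation de l'accélération a(t) = -4 1 fois. La dérivée de l'accélération donne le jerk: j(t) = 0. Nous avons le jerk j(t) = 0. En substituant t = 1: j(1) = 0.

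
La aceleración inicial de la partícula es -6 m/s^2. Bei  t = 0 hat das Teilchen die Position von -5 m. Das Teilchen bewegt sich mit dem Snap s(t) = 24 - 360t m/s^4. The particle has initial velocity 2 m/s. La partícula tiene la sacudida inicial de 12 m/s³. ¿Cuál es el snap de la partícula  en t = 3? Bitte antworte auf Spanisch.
De la ecuación del snap s(t) = 24 - 360·t, sustituimos t = 3 para obtener s = -1056.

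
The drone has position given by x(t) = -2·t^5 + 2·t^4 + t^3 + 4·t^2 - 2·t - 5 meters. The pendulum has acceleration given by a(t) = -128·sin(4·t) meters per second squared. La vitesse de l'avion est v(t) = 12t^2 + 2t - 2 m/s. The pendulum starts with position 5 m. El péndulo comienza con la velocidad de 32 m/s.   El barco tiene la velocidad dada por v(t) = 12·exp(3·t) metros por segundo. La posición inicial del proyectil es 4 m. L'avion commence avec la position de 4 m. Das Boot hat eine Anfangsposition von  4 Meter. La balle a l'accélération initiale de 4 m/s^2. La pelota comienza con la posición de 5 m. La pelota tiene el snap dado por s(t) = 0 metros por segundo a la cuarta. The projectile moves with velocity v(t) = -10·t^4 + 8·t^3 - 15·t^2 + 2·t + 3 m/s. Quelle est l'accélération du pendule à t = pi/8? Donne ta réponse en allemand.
Aus der Gleichung für die Beschleunigung a(t) = -128·sin(4·t), setzen wir t = pi/8 ein und erhalten a = -128.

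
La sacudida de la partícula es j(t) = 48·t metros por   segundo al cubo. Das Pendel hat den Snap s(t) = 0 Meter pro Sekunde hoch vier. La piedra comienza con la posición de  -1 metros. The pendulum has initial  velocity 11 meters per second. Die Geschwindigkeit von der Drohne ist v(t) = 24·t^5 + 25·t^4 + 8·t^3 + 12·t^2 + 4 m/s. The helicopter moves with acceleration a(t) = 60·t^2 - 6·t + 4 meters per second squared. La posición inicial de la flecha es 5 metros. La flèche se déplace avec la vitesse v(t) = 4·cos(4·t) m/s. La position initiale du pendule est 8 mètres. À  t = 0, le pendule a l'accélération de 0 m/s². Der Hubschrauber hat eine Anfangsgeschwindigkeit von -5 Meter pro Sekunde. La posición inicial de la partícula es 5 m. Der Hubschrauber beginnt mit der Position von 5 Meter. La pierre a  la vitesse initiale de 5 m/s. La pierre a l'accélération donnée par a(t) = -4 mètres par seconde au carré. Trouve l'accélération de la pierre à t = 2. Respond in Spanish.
De la ecuación de la aceleración a(t) = -4, sustituimos t = 2 para obtener a = -4.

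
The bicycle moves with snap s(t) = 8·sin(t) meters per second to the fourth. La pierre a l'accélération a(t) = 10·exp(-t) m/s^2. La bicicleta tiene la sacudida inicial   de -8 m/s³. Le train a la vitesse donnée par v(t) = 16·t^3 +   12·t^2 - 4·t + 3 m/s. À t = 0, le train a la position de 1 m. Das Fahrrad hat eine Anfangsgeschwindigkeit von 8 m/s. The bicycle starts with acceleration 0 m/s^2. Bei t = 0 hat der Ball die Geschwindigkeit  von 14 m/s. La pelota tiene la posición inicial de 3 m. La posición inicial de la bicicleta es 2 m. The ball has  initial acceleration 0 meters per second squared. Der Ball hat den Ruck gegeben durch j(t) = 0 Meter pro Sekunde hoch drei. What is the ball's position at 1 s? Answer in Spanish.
Para resolver esto, necesitamos tomar 3 integrales de nuestra ecuación de la sacudida j(t) = 0. Tomando ∫j(t)dt y aplicando a(0) = 0, encontramos a(t) = 0. Integrando la aceleración y usando la condición inicial v(0) = 14, obtenemos v(t) = 14. Integrando la velocidad y usando la condición inicial x(0) = 3, obtenemos x(t) = 14·t + 3. Tenemos la posición x(t) = 14·t + 3. Sustituyendo t = 1: x(1) = 17.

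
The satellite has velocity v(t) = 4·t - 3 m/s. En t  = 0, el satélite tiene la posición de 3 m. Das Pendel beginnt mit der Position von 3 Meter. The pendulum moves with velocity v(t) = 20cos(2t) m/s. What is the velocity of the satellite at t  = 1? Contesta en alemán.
Wir haben die Geschwindigkeit v(t) = 4·t - 3. Durch Einsetzen von t = 1: v(1) = 1.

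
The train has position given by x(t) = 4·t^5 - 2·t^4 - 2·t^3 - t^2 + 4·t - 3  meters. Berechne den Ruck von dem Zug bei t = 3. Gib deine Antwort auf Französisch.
Pour résoudre ceci, nous devons prendre 3 dérivées de notre équation de la position x(t) = 4·t^5 - 2·t^4 - 2·t^3 - t^2 + 4·t - 3. La dérivée de la position donne la vitesse: v(t) = 20·t^4 - 8·t^3 - 6·t^2 - 2·t + 4. En dérivant la vitesse, nous obtenons l'accélération: a(t) = 80·t^3 - 24·t^2 - 12·t - 2. En prenant d/dt de a(t), nous trouvons j(t) = 240·t^2 - 48·t - 12. En utilisant j(t) = 240·t^2 - 48·t - 12 et en substituant t = 3, nous trouvons j = 2004.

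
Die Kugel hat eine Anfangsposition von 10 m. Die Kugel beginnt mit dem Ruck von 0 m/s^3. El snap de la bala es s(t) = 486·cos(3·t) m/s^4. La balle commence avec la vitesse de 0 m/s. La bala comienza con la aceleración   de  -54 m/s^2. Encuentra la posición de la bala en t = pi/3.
Partiendo del snap s(t) = 486·cos(3·t), tomamos 4 antiderivadas. Tomando ∫s(t)dt y aplicando j(0) = 0, encontramos j(t) = 162·sin(3·t). La integral de la sacudida, con a(0) = -54, da la aceleración: a(t) = -54·cos(3·t). La integral de la aceleración es la velocidad. Usando v(0) = 0, obtenemos v(t) = -18·sin(3·t). La antiderivada de la velocidad, con x(0) = 10, da la posición: x(t) = 6·cos(3·t) + 4. De la ecuación de la posición x(t) = 6·cos(3·t) + 4, sustituimos t = pi/3 para obtener x = -2.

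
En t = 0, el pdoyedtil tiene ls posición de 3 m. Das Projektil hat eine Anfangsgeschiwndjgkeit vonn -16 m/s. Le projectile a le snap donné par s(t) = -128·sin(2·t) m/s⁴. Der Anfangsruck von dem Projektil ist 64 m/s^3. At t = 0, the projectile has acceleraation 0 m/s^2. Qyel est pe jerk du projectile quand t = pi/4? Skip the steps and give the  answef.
j(pi/4) = 0.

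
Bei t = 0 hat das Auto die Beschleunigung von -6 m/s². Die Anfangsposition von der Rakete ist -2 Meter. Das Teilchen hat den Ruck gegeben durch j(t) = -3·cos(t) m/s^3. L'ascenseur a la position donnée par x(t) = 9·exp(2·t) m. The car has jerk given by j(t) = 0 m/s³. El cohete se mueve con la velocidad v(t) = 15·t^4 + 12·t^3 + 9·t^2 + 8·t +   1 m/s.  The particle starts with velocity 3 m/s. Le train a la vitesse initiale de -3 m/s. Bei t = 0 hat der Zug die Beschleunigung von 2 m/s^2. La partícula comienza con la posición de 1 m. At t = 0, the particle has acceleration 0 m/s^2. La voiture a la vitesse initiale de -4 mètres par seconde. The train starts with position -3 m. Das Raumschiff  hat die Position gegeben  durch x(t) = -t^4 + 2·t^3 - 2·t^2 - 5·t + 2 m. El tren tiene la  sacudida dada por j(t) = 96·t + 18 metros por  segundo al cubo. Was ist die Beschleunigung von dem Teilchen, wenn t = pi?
Wir müssen unsere Gleichung für den Ruck j(t) = -3·cos(t) 1-mal integrieren. Durch Integration von dem Ruck und Verwendung der Anfangsbedingung a(0) = 0, erhalten wir a(t) = -3·sin(t). Wir haben die Beschleunigung a(t) = -3·sin(t). Durch Einsetzen von t = pi: a(pi) = 0.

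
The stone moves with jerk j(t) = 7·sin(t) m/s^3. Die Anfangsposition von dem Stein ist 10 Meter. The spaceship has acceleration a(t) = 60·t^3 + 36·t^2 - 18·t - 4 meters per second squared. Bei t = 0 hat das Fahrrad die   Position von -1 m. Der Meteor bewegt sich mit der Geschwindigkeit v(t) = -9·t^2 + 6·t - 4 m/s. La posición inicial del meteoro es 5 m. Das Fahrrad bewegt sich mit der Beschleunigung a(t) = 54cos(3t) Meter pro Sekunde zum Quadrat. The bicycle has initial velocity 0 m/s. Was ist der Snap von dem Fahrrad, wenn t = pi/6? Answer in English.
We must differentiate our acceleration equation a(t) = 54·cos(3·t) 2 times. Differentiating acceleration, we get jerk: j(t) = -162·sin(3·t). The derivative of jerk gives snap: s(t) = -486·cos(3·t). Using s(t) = -486·cos(3·t) and substituting t = pi/6, we find s = 0.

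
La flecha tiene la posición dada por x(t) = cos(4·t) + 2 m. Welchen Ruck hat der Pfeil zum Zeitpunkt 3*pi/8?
Ausgehend von der Position x(t) = cos(4·t) + 2, nehmen wir 3 Ableitungen. Die Ableitung von der Position ergibt die Geschwindigkeit: v(t) = -4·sin(4·t). Mit d/dt von v(t) finden wir a(t) = -16·cos(4·t). Die Ableitung von der Beschleunigung ergibt den Ruck: j(t) = 64·sin(4·t). Mit j(t) = 64·sin(4·t) und Einsetzen von t = 3*pi/8, finden wir j = -64.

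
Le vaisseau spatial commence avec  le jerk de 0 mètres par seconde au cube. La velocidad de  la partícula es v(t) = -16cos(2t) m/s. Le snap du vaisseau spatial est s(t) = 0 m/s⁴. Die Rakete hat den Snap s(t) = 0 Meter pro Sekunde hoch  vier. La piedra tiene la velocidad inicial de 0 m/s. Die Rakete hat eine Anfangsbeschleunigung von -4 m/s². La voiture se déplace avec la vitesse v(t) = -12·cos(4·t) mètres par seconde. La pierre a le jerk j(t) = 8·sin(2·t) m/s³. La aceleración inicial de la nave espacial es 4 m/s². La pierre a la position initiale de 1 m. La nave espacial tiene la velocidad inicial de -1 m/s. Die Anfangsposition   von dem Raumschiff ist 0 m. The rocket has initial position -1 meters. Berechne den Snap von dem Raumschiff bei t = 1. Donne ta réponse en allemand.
Wir haben den Snap s(t) = 0. Durch Einsetzen von t = 1: s(1) = 0.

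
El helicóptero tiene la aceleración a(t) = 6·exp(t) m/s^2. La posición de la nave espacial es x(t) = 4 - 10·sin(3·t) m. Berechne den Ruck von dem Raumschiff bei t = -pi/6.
Um dies zu lösen, müssen wir 3 Ableitungen unserer Gleichung für die Position x(t) = 4 - 10·sin(3·t) nehmen. Mit d/dt von x(t) finden wir v(t) = -30·cos(3·t). Durch Ableiten von der Geschwindigkeit erhalten wir die Beschleunigung: a(t) = 90·sin(3·t). Die Ableitung von der Beschleunigung ergibt den Ruck: j(t) = 270·cos(3·t). Aus der Gleichung für den Ruck j(t) = 270·cos(3·t), setzen wir t = -pi/6 ein und erhalten j = 0.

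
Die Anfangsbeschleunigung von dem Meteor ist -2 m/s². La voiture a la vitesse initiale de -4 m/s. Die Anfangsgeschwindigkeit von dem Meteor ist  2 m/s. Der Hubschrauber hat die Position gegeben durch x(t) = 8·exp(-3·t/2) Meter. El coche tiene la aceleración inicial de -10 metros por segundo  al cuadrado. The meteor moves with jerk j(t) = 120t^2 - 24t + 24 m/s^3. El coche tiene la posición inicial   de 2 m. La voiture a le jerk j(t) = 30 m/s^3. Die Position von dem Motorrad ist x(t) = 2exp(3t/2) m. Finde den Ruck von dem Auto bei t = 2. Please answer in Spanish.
De la ecuación de la sacudida j(t) = 30, sustituimos t = 2 para obtener j = 30.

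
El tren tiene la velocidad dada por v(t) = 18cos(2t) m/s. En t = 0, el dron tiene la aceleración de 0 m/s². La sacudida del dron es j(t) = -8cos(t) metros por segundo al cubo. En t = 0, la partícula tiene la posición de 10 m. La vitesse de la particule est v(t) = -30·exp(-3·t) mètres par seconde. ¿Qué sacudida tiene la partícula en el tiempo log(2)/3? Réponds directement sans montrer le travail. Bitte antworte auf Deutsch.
Der Ruck bei t = log(2)/3 ist j = -135.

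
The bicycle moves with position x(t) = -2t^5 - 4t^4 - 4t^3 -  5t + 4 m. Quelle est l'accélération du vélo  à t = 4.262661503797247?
Pour résoudre ceci, nous devons prendre 2 dérivées de notre équation de la position x(t) = -2·t^5 - 4·t^4 - 4·t^3 - 5·t + 4. La dérivée de la position donne la vitesse: v(t) = -10·t^4 - 16·t^3 - 12·t^2 - 5. La dérivée de la vitesse donne l'accélération: a(t) = -40·t^3 - 48·t^2 - 24·t. De l'équation de l'accélération a(t) = -40·t^3 - 48·t^2 - 24·t, nous substituons t = 4.262661503797247 pour obtenir a = -4072.62811534599.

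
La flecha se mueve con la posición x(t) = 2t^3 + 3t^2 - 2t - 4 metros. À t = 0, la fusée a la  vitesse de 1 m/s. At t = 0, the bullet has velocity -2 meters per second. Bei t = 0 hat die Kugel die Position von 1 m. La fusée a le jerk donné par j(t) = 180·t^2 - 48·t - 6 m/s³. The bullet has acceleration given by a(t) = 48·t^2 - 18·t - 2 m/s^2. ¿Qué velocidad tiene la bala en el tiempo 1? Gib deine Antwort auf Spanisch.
Necesitamos integrar nuestra ecuación de la aceleración a(t) = 48·t^2 - 18·t - 2 1 vez. La integral de la aceleración es la velocidad. Usando v(0) = -2, obtenemos v(t) = 16·t^3 - 9·t^2 - 2·t - 2. Usando v(t) = 16·t^3 - 9·t^2 - 2·t - 2 y sustituyendo t = 1, encontramos v = 3.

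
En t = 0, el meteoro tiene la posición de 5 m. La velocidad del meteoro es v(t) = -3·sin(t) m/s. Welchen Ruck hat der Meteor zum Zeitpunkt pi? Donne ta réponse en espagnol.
Debemos derivar nuestra ecuación de la velocidad v(t) = -3·sin(t) 2 veces. Derivando la velocidad, obtenemos la aceleración: a(t) = -3·cos(t). La derivada de la aceleración da la sacudida: j(t) = 3·sin(t). Tenemos la sacudida j(t) = 3·sin(t). Sustituyendo t = pi: j(pi) = 0.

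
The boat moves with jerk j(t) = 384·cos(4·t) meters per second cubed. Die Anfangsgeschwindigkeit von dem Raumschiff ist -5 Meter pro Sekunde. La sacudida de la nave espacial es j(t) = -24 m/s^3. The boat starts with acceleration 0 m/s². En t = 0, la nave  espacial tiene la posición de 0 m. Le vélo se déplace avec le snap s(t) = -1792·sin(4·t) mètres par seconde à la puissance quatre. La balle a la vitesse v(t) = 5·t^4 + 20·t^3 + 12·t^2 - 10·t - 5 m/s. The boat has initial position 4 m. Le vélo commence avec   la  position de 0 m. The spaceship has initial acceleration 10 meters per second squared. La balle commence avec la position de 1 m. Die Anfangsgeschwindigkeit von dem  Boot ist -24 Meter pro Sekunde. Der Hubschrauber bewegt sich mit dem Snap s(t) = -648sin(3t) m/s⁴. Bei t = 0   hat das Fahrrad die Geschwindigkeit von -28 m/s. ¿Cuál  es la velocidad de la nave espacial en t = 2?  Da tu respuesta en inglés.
Starting from jerk j(t) = -24, we take 2 antiderivatives. Finding the antiderivative of j(t) and using a(0) = 10: a(t) = 10 - 24·t. The antiderivative of acceleration is velocity. Using v(0) = -5, we get v(t) = -12·t^2 + 10·t - 5. From the given velocity equation v(t) = -12·t^2 + 10·t - 5, we substitute t = 2 to get v = -33.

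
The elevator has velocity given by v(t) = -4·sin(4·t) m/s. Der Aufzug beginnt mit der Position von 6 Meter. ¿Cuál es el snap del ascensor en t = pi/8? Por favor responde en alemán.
Wir müssen unsere Gleichung für die Geschwindigkeit v(t) = -4·sin(4·t) 3-mal ableiten. Mit d/dt von v(t) finden wir a(t) = -16·cos(4·t). Die Ableitung von der Beschleunigung ergibt den Ruck: j(t) = 64·sin(4·t). Die Ableitung von dem Ruck ergibt den Snap: s(t) = 256·cos(4·t). Aus der Gleichung für den Snap s(t) = 256·cos(4·t), setzen wir t = pi/8 ein und erhalten s = 0.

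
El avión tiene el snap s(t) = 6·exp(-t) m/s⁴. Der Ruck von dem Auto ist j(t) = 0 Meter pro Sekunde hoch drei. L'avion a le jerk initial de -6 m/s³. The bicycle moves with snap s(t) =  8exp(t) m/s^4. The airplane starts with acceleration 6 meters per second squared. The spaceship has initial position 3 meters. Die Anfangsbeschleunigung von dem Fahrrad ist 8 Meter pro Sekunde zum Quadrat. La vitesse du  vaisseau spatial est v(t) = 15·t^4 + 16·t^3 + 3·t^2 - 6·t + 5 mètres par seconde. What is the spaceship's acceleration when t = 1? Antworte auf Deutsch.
Wir müssen unsere Gleichung für die Geschwindigkeit v(t) = 15·t^4 + 16·t^3 + 3·t^2 - 6·t + 5 1-mal ableiten. Mit d/dt von v(t) finden wir a(t) = 60·t^3 + 48·t^2 + 6·t - 6. Mit a(t) = 60·t^3 + 48·t^2 + 6·t - 6 und Einsetzen von t = 1, finden wir a = 108.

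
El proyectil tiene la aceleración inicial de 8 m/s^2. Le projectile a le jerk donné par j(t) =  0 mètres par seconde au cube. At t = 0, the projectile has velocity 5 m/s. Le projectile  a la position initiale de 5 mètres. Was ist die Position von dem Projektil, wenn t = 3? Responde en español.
Debemos encontrar la integral de nuestra ecuación de la sacudida j(t) = 0 3 veces. Integrando la sacudida y usando la condición inicial a(0) = 8, obtenemos a(t) = 8. La antiderivada de la aceleración es la velocidad. Usando v(0) = 5, obtenemos v(t) = 8·t + 5. La antiderivada de la velocidad es la posición. Usando x(0) = 5, obtenemos x(t) = 4·t^2 + 5·t + 5. Tenemos la posición x(t) = 4·t^2 + 5·t + 5. Sustituyendo t = 3: x(3) = 56.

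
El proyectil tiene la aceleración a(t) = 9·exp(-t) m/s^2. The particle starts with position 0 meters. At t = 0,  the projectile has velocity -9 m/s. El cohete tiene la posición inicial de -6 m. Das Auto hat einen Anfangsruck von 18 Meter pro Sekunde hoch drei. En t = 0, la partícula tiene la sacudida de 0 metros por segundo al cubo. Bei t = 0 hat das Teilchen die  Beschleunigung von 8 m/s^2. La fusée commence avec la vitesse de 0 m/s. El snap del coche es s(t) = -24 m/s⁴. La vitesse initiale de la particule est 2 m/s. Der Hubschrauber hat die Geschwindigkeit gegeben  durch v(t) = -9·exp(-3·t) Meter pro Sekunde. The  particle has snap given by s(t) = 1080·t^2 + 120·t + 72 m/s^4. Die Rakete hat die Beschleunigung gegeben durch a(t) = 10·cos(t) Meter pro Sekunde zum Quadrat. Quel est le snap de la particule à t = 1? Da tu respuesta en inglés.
From the given snap equation s(t) = 1080·t^2 + 120·t + 72, we substitute t = 1 to get s = 1272.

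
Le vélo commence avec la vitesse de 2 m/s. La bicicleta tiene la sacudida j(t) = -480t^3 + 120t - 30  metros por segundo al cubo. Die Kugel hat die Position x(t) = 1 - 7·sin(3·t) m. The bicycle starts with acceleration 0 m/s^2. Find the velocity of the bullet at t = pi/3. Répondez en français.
En partant de la position x(t) = 1 - 7·sin(3·t), nous prenons 1 dérivée. En dérivant la position, nous obtenons la vitesse: v(t) = -21·cos(3·t). Nous avons la vitesse v(t) = -21·cos(3·t). En substituant t = pi/3: v(pi/3) = 21.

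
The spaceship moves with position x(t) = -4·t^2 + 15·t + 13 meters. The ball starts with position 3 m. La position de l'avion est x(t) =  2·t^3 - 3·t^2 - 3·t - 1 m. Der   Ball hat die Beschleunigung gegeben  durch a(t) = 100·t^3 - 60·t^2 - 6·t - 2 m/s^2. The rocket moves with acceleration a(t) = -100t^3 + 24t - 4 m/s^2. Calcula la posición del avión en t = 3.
Tenemos la posición x(t) = 2·t^3 - 3·t^2 - 3·t - 1. Sustituyendo t = 3: x(3) = 17.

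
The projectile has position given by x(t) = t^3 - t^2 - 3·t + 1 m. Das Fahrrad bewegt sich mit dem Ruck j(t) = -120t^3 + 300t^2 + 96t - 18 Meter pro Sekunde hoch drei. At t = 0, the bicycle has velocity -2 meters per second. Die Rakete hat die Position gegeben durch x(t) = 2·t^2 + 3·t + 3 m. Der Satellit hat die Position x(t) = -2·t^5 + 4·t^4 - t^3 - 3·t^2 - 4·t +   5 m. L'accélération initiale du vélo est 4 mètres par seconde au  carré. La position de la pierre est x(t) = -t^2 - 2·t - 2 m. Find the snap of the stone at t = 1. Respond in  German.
Um dies zu lösen, müssen wir 4 Ableitungen unserer Gleichung für die Position x(t) = -t^2 - 2·t - 2 nehmen. Durch Ableiten von der Position erhalten wir die Geschwindigkeit: v(t) = -2·t - 2. Die Ableitung von der Geschwindigkeit ergibt die Beschleunigung: a(t) = -2. Die Ableitung von der Beschleunigung ergibt den Ruck: j(t) = 0. Durch Ableiten von dem Ruck erhalten wir den Snap: s(t) = 0. Wir haben den Snap s(t) = 0. Durch Einsetzen von t = 1: s(1) = 0.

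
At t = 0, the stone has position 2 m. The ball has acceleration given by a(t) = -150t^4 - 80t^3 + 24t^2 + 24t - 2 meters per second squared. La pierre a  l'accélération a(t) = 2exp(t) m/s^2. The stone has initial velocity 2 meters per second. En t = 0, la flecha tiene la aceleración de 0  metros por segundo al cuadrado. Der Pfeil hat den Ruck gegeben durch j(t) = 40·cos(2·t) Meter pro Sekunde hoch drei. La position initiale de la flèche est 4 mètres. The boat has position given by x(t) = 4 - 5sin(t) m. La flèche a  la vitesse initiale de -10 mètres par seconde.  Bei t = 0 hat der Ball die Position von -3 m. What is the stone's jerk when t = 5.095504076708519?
To solve this, we need to take 1 derivative of our acceleration equation a(t) = 2·exp(t). Differentiating acceleration, we get jerk: j(t) = 2·exp(t). From the given jerk equation j(t) = 2·exp(t), we substitute t = 5.095504076708519 to get j = 326.572265238384.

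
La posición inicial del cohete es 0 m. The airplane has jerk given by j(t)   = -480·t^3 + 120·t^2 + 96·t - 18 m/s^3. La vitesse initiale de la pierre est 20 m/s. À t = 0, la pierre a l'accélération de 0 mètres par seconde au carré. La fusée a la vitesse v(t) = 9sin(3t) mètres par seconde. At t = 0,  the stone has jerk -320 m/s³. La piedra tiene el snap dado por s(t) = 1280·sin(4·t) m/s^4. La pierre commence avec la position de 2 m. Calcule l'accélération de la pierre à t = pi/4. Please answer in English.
We need to integrate our snap equation s(t) = 1280·sin(4·t) 2 times. The antiderivative of snap, with j(0) = -320, gives jerk: j(t) = -320·cos(4·t). Integrating jerk and using the initial condition a(0) = 0, we get a(t) = -80·sin(4·t). Using a(t) = -80·sin(4·t) and substituting t = pi/4, we find a = 0.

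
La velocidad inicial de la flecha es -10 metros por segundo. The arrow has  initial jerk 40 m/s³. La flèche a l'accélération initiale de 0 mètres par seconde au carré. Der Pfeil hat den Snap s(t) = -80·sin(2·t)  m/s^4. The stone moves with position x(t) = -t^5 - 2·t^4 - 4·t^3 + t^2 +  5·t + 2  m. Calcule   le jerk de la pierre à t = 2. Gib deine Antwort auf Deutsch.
Wir müssen unsere Gleichung für die Position x(t) = -t^5 - 2·t^4 - 4·t^3 + t^2 + 5·t + 2 3-mal ableiten. Die Ableitung von der Position ergibt die Geschwindigkeit: v(t) = -5·t^4 - 8·t^3 - 12·t^2 + 2·t + 5. Mit d/dt von v(t) finden wir a(t) = -20·t^3 - 24·t^2 - 24·t + 2. Die Ableitung von der Beschleunigung ergibt den Ruck: j(t) = -60·t^2 - 48·t - 24. Wir haben den Ruck j(t) = -60·t^2 - 48·t - 24. Durch Einsetzen von t = 2: j(2) = -360.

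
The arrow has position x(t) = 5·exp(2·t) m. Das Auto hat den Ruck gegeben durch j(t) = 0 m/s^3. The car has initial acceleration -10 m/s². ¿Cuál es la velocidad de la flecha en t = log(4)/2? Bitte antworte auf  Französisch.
Pour résoudre ceci, nous devons prendre 1 dérivée de notre équation de la position x(t) = 5·exp(2·t). En dérivant la position, nous obtenons la vitesse: v(t) = 10·exp(2·t). Nous avons la vitesse v(t) = 10·exp(2·t). En substituant t = log(4)/2: v(log(4)/2) = 40.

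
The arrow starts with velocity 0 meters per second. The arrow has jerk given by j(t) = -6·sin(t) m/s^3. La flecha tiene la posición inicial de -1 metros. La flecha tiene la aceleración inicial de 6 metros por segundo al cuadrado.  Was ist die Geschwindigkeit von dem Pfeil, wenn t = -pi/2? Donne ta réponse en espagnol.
Necesitamos integrar nuestra ecuación de la sacudida j(t) = -6·sin(t) 2 veces. La antiderivada de la sacudida es la aceleración. Usando a(0) = 6, obtenemos a(t) = 6·cos(t). La integral de la aceleración es la velocidad. Usando v(0) = 0, obtenemos v(t) = 6·sin(t). De la ecuación de la velocidad v(t) = 6·sin(t), sustituimos t = -pi/2 para obtener v = -6.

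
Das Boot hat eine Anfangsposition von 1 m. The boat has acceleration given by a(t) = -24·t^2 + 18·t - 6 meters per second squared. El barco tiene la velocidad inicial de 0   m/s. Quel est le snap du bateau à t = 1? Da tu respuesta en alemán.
Um dies zu lösen, müssen wir 2 Ableitungen unserer Gleichung für die Beschleunigung a(t) = -24·t^2 + 18·t - 6 nehmen. Mit d/dt von a(t) finden wir j(t) = 18 - 48·t. Die Ableitung von dem Ruck ergibt den Snap: s(t) = -48. Aus der Gleichung für den Snap s(t) = -48, setzen wir t = 1 ein und erhalten s = -48.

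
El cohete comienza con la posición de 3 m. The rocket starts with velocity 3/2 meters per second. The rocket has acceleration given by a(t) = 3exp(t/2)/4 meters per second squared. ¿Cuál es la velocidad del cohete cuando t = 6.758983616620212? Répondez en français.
Pour résoudre ceci, nous devons prendre 1 primitive de notre équation de l'accélération a(t) = 3·exp(t/2)/4. La primitive de l'accélération, avec v(0) = 3/2, donne la vitesse: v(t) = 3·exp(t/2)/2. De l'équation de la vitesse v(t) = 3·exp(t/2)/2, nous substituons t = 6.758983616620212 pour obtenir v = 44.0337733852072.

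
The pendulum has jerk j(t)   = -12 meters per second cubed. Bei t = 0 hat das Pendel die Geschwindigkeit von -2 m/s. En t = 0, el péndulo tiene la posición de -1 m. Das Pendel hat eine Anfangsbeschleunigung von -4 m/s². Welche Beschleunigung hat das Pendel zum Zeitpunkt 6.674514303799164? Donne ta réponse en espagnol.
Debemos encontrar la integral de nuestra ecuación de la sacudida j(t) = -12 1 vez. Tomando ∫j(t)dt y aplicando a(0) = -4, encontramos a(t) = -12·t - 4. Tenemos la aceleración a(t) = -12·t - 4. Sustituyendo t = 6.674514303799164: a(6.674514303799164) = -84.0941716455900.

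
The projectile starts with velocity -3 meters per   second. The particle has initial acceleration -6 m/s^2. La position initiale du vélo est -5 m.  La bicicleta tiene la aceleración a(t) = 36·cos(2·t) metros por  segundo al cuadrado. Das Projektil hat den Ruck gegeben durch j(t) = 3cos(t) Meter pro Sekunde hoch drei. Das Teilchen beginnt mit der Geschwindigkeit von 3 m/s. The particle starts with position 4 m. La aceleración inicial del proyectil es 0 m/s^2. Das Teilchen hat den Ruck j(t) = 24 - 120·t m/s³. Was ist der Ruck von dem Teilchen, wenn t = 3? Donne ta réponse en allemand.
Wir haben den Ruck j(t) = 24 - 120·t. Durch Einsetzen von t = 3: j(3) = -336.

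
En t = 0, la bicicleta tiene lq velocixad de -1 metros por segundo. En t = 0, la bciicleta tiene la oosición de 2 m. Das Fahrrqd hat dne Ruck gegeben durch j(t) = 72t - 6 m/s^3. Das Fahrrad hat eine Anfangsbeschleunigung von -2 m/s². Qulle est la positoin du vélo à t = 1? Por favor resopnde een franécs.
Pour résoudre ceci, nous devons prendre 3 primitives de notre équation du jerk j(t) = 72·t - 6. En prenant ∫j(t)dt et en appliquant a(0) = -2, nous trouvons a(t) = 36·t^2 - 6·t - 2. L'intégrale de l'accélération, avec v(0) = -1, donne la vitesse: v(t) = 12·t^3 - 3·t^2 - 2·t - 1. La primitive de la vitesse, avec x(0) = 2, donne la position: x(t) = 3·t^4 - t^3 - t^2 - t + 2. Nous avons la position x(t) = 3·t^4 - t^3 - t^2 - t + 2. En substituant t = 1: x(1) = 2.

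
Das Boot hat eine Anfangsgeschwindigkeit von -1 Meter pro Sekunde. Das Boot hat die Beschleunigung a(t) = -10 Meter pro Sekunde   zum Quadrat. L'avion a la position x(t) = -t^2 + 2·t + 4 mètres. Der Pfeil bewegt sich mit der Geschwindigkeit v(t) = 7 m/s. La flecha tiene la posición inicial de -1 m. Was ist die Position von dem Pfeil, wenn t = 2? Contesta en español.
Partiendo de la velocidad v(t) = 7, tomamos 1 integral. La antiderivada de la velocidad, con x(0) = -1, da la posición: x(t) = 7·t - 1. De la ecuación de la posición x(t) = 7·t - 1, sustituimos t = 2 para obtener x = 13.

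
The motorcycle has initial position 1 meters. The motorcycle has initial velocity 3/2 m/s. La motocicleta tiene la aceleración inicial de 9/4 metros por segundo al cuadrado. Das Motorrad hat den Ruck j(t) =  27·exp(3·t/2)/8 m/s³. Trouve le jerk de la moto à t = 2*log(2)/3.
De l'équation du jerk j(t) = 27·exp(3·t/2)/8, nous substituons t = 2*log(2)/3 pour obtenir j = 27/4.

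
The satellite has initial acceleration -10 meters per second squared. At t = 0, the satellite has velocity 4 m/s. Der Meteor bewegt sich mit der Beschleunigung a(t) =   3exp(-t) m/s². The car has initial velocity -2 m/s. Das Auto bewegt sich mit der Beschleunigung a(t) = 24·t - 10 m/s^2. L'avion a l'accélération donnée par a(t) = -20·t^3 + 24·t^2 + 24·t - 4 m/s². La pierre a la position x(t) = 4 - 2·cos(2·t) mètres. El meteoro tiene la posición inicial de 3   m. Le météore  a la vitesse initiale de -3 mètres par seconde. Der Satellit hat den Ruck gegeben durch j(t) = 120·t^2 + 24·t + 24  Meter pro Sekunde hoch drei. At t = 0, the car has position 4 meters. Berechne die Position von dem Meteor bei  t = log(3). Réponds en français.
Pour résoudre ceci, nous devons prendre 2 primitives de notre équation de l'accélération a(t) = 3·exp(-t). L'intégrale de l'accélération est la vitesse. En utilisant v(0) = -3, nous obtenons v(t) = -3·exp(-t). La primitive de la vitesse, avec x(0) = 3, donne la position: x(t) = 3·exp(-t). De l'équation de la position x(t) = 3·exp(-t), nous substituons t = log(3) pour obtenir x = 1.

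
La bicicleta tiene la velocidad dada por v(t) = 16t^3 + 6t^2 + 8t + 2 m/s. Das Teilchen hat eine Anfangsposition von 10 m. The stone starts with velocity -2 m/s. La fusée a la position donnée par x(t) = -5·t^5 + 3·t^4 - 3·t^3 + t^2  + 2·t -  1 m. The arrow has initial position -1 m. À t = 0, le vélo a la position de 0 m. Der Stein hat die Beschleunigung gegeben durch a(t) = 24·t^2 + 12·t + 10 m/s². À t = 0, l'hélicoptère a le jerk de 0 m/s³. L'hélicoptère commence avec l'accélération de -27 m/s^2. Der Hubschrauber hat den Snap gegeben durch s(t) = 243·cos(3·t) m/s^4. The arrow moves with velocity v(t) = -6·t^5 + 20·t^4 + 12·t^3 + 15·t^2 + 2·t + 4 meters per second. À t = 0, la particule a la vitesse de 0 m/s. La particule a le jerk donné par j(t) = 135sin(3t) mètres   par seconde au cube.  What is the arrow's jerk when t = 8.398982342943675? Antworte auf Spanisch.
Debemos derivar nuestra ecuación de la velocidad v(t) = -6·t^5 + 20·t^4 + 12·t^3 + 15·t^2 + 2·t + 4 2 veces. La derivada de la velocidad da la aceleración: a(t) = -30·t^4 + 80·t^3 + 36·t^2 + 30·t + 2. La derivada de la aceleración da la sacudida: j(t) = -120·t^3 + 240·t^2 + 72·t + 30. Tenemos la sacudida j(t) = -120·t^3 + 240·t^2 + 72·t + 30. Sustituyendo t = 8.398982342943675: j(8.398982342943675) = -53533.6092301332.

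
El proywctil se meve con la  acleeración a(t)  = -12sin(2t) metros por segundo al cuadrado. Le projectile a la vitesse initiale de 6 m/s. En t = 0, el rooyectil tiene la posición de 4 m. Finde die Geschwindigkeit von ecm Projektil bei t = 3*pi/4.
Ausgehend von der Beschleunigung a(t) = -12·sin(2·t), nehmen wir 1 Stammfunktion. Die Stammfunktion von der Beschleunigung, mit v(0) = 6, ergibt die Geschwindigkeit: v(t) = 6·cos(2·t). Wir haben die Geschwindigkeit v(t) = 6·cos(2·t). Durch Einsetzen von t = 3*pi/4: v(3*pi/4) = 0.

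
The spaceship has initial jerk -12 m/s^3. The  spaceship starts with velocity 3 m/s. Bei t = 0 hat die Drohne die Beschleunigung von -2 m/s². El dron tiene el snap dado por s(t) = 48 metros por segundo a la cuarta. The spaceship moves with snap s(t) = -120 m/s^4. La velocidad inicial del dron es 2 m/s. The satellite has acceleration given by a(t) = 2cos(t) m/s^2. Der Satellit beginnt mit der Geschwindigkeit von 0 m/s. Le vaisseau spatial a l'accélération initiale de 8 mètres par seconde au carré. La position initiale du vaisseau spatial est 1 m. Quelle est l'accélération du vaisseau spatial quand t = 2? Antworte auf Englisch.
We must find the antiderivative of our snap equation s(t) = -120 2 times. Taking ∫s(t)dt and applying j(0) = -12, we find j(t) = -120·t - 12. Taking ∫j(t)dt and applying a(0) = 8, we find a(t) = -60·t^2 - 12·t + 8. We have acceleration a(t) = -60·t^2 - 12·t + 8. Substituting t = 2: a(2) = -256.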